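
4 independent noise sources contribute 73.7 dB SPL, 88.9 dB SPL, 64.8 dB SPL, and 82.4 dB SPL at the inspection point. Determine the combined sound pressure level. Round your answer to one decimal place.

89.9 dB SPL

Incoherent sources combine by intensity addition: L_total = 10·log₁₀(Σ 10^(L_i/10)).
Σ 10^(L/10) = 10^(73.7/10) + 10^(88.9/10) + 10^(64.8/10) + 10^(82.4/10) = 9.765e+08.
L_total = 10·log₁₀(9.765e+08) = 89.90 dB SPL.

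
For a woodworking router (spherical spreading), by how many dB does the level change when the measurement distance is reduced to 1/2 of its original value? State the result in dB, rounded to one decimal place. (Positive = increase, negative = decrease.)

With spherical spreading the level changes by −20·log₁₀(r₂/r₁).
ΔL = −20·log₁₀(0.5) = +6.02 dB.

+6.0 dB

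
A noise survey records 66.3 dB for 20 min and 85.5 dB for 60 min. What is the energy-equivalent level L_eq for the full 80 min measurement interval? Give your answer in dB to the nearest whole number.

L_eq = 10·log₁₀[(1/T)·Σ tᵢ·10^(Lᵢ/10)] with T = 80 min.
Σ tᵢ·10^(Lᵢ/10) = 20·10^(66.3/10) + 60·10^(85.5/10) = 2.137e+10.
L_eq = 10·log₁₀(2.137e+10/80) = 84.27 dB.

84 dB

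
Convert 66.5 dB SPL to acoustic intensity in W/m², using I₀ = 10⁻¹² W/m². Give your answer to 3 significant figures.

4.47e-06 W/m²

L = 10·log₁₀(I/I₀) ⇒ I = I₀·10^(L/10) = 10⁻¹² × 10^6.65.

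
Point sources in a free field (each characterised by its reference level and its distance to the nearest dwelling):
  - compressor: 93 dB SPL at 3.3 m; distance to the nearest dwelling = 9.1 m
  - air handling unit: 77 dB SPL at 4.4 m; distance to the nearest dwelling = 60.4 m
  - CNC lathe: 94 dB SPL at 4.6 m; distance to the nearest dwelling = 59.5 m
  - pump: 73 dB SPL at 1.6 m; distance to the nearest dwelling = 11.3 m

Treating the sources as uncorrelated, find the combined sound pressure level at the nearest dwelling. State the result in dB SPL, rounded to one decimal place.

Apply inverse-square spreading to bring every level to the receiver, then sum 10^(L/10).
compressor: 93 − 20·log₁₀(9.1/3.3) = 93 − 8.81 = 84.19 dB SPL.
air handling unit: 77 − 20·log₁₀(60.4/4.4) = 77 − 22.75 = 54.25 dB SPL.
CNC lathe: 94 − 20·log₁₀(59.5/4.6) = 94 − 22.24 = 71.76 dB SPL.
pump: 73 − 20·log₁₀(11.3/1.6) = 73 − 16.98 = 56.02 dB SPL.
Σ 10^(L/10) = 2.781e+08 → L_total = 10·log₁₀(2.781e+08) = 84.44 dB SPL.

84.4 dB SPL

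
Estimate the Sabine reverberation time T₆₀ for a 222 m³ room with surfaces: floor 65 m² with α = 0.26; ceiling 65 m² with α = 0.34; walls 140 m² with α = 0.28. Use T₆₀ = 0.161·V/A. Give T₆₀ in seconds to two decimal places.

Summing Sᵢαᵢ: 65·0.26 + 65·0.34 + 140·0.28 = 78.20 m².
T₆₀ = 0.161·V/A = 0.161·222/78.20 = 0.457 s.

0.46 s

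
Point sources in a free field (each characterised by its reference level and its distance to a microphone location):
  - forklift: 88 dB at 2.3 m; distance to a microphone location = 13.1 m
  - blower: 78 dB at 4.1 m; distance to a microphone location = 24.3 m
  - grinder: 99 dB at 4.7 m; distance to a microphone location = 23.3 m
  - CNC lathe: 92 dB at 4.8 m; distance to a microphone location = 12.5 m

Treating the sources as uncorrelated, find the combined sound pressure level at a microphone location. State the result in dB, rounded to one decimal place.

Apply inverse-square spreading to bring every level to the receiver, then sum 10^(L/10).
forklift: 88 − 20·log₁₀(13.1/2.3) = 88 − 15.11 = 72.89 dB.
blower: 78 − 20·log₁₀(24.3/4.1) = 78 − 15.46 = 62.54 dB.
grinder: 99 − 20·log₁₀(23.3/4.7) = 99 − 13.91 = 85.09 dB.
CNC lathe: 92 − 20·log₁₀(12.5/4.8) = 92 − 8.31 = 83.69 dB.
Σ 10^(L/10) = 5.782e+08 → L_total = 10·log₁₀(5.782e+08) = 87.62 dB.

87.6 dB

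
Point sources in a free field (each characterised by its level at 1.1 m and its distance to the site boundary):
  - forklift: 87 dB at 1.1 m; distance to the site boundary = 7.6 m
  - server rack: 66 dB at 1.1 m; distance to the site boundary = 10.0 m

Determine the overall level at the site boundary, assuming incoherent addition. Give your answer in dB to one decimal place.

70.2 dB

First find each source's level at the receiver (point-source: −20·log₁₀(r/r_ref)), then combine on an intensity basis.
forklift: 87 − 20·log₁₀(7.6/1.1) = 87 − 16.79 = 70.21 dB.
server rack: 66 − 20·log₁₀(10.0/1.1) = 66 − 19.17 = 46.83 dB.
Σ 10^(L/10) = 1.055e+07 → L_total = 10·log₁₀(1.055e+07) = 70.23 dB.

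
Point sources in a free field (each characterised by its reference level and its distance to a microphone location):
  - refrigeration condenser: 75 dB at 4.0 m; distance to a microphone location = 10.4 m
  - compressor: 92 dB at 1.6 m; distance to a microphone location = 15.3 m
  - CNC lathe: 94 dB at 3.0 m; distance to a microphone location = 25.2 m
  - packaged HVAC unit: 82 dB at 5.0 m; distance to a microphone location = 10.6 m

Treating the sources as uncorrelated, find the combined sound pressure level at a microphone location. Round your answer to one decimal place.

Propagate each source to the receiver with L = L_ref − 20·log₁₀(r/r_ref), then add intensities.
refrigeration condenser: 75 − 20·log₁₀(10.4/4.0) = 75 − 8.30 = 66.70 dB.
compressor: 92 − 20·log₁₀(15.3/1.6) = 92 − 19.61 = 72.39 dB.
CNC lathe: 94 − 20·log₁₀(25.2/3.0) = 94 − 18.49 = 75.51 dB.
packaged HVAC unit: 82 − 20·log₁₀(10.6/5.0) = 82 − 6.53 = 75.47 dB.
Σ 10^(L/10) = 9.287e+07 → L_total = 10·log₁₀(9.287e+07) = 79.68 dB.

79.7 dB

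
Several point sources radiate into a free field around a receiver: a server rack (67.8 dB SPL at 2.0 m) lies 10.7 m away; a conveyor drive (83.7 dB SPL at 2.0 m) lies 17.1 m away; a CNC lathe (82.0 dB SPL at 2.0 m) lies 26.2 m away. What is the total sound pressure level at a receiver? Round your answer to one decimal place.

Propagate each source to the receiver with L = L_ref − 20·log₁₀(r/r_ref), then add intensities.
server rack: 67.8 − 20·log₁₀(10.7/2.0) = 67.8 − 14.57 = 53.23 dB SPL.
conveyor drive: 83.7 − 20·log₁₀(17.1/2.0) = 83.7 − 18.64 = 65.06 dB SPL.
CNC lathe: 82.0 − 20·log₁₀(26.2/2.0) = 82.0 − 22.35 = 59.65 dB SPL.
Σ 10^(L/10) = 4.341e+06 → L_total = 10·log₁₀(4.341e+06) = 66.38 dB SPL.

66.4 dB SPL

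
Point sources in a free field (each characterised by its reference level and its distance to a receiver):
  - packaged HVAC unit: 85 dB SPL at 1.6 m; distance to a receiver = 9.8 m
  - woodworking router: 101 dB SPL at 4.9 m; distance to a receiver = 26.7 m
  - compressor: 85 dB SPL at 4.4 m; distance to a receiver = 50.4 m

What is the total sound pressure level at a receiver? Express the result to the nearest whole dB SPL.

86 dB SPL

First find each source's level at the receiver (point-source: −20·log₁₀(r/r_ref)), then combine on an intensity basis.
packaged HVAC unit: 85 − 20·log₁₀(9.8/1.6) = 85 − 15.74 = 69.26 dB SPL.
woodworking router: 101 − 20·log₁₀(26.7/4.9) = 101 − 14.73 = 86.27 dB SPL.
compressor: 85 − 20·log₁₀(50.4/4.4) = 85 − 21.18 = 63.82 dB SPL.
Σ 10^(L/10) = 4.348e+08 → L_total = 10·log₁₀(4.348e+08) = 86.38 dB SPL.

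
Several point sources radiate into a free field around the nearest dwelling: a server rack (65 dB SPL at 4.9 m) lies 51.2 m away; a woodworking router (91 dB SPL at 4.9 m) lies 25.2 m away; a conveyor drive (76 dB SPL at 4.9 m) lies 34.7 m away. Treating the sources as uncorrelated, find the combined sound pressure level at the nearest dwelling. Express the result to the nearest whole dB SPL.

Apply inverse-square spreading to bring every level to the receiver, then sum 10^(L/10).
server rack: 65 − 20·log₁₀(51.2/4.9) = 65 − 20.38 = 44.62 dB SPL.
woodworking router: 91 − 20·log₁₀(25.2/4.9) = 91 − 14.22 = 76.78 dB SPL.
conveyor drive: 76 − 20·log₁₀(34.7/4.9) = 76 − 17.00 = 59.00 dB SPL.
Σ 10^(L/10) = 4.842e+07 → L_total = 10·log₁₀(4.842e+07) = 76.85 dB SPL.

77 dB SPL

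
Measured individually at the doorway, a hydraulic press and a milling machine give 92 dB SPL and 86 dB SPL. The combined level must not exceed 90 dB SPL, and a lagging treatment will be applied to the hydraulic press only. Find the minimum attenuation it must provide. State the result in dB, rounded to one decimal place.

Everything except the hydraulic press sums to 10^(86/10) = 3.981e+08 in linear terms, 86.00 dB SPL.
To meet 90 dB SPL overall, the treated hydraulic press may contribute at most 10^(90/10) − 3.981e+08 = 6.019e+08, i.e. 87.80 dB SPL.
Required insertion loss = 92 − 87.80 = 4.20 dB.

4.2 dB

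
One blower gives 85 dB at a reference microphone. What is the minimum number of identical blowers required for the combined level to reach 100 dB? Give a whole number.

32

Need L₁ + 10·log₁₀ N ≥ 100, i.e. log₁₀ N ≥ 1.50.
N ≥ 10^(15.0/10) = 31.623, so N = 32.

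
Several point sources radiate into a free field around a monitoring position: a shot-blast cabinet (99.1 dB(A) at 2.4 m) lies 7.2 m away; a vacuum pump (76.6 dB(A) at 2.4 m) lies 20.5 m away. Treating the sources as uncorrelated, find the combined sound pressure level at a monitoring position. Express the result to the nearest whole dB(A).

First find each source's level at the receiver (point-source: −20·log₁₀(r/r_ref)), then combine on an intensity basis.
shot-blast cabinet: 99.1 − 20·log₁₀(7.2/2.4) = 99.1 − 9.54 = 89.56 dB(A).
vacuum pump: 76.6 − 20·log₁₀(20.5/2.4) = 76.6 − 18.63 = 57.97 dB(A).
Σ 10^(L/10) = 9.038e+08 → L_total = 10·log₁₀(9.038e+08) = 89.56 dB(A).

90 dB(A)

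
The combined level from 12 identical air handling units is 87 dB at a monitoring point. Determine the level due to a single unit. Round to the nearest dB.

76 dB

For N identical incoherent sources L_total = L₁ + 10·log₁₀ N, so L₁ = 87 − 10·log₁₀(12) = 87 − 10.792.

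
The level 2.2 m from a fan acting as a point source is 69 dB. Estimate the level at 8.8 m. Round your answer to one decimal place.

57.0 dB

Spherical spreading from a point source gives a 20·log₁₀(r₂/r₁) drop.
L₂ = 69 − 20·log₁₀(8.8/2.2) = 69 − 12.041 = 56.96 dB.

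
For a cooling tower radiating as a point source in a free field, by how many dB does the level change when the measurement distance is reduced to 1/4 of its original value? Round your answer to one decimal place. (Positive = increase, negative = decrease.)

+12.0 dB

A point source loses 6 dB per doubling of distance; generally ΔL = −20·log₁₀(r₂/r₁).
ΔL = −20·log₁₀(0.25) = +12.04 dB.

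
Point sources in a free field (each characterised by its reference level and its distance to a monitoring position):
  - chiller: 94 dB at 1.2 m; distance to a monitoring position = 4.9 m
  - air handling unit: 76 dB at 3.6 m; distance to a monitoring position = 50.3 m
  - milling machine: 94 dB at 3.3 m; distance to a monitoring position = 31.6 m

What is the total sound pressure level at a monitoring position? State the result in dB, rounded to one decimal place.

First find each source's level at the receiver (point-source: −20·log₁₀(r/r_ref)), then combine on an intensity basis.
chiller: 94 − 20·log₁₀(4.9/1.2) = 94 − 12.22 = 81.78 dB.
air handling unit: 76 − 20·log₁₀(50.3/3.6) = 76 − 22.91 = 53.09 dB.
milling machine: 94 − 20·log₁₀(31.6/3.3) = 94 − 19.62 = 74.38 dB.
Σ 10^(L/10) = 1.782e+08 → L_total = 10·log₁₀(1.782e+08) = 82.51 dB.

82.5 dB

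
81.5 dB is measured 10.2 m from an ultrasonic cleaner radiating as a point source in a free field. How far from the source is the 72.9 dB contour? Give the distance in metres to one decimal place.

27.5 m

Point-source spreading drops the level by 20·log₁₀(r₂/r₁); inverting, r₂/r₁ = 10^(ΔL/20).
r₂ = 10.2·10^((81.5−72.9)/20) = 10.2·10^(8.6/20) = 27.45 m.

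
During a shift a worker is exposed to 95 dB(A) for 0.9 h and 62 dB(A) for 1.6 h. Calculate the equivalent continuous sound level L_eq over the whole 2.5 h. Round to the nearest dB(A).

91 dB(A)

Weight each interval's intensity by its duration and average over T = 2.5 h:
Σ tᵢ·10^(Lᵢ/10) = 0.9·10^(95/10) + 1.6·10^(62/10) = 2.849e+09.
L_eq = 10·log₁₀(2.849e+09/2.5) = 90.57 dB(A).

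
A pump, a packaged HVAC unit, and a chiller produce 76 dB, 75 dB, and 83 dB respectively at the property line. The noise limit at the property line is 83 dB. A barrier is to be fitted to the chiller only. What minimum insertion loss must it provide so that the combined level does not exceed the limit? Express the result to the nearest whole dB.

The untreated sources together contribute 10^(76/10) + 10^(75/10) = 7.143e+07, i.e. 78.54 dB.
The limit corresponds to 10^(83/10) = 1.995e+08; subtracting the fixed part leaves 1.281e+08 for the chiller, i.e. 81.08 dB.
So the chiller must be reduced from 83 to 81.08 dB: IL = 1.92 dB.

2 dB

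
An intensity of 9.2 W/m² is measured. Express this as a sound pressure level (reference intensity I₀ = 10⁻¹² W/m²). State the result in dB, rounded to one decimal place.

129.6 dB

I/I₀ = 9.2/10⁻¹² = 9.2×10^12, and L = 10·log₁₀(I/I₀).
L = 10·(0.9638 + 12) = 129.64 dB.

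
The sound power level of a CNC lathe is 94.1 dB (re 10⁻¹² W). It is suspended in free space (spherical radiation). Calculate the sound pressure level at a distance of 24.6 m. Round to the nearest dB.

55 dB

The power spreads over a sphere of area 4π·r², so L_p = L_w − 10·log₁₀(4π·r²).
4π·r² = 7605 m², 10·log₁₀ of that is 38.811 dB.
L_p = 94.1 − 38.811 = 55.29 dB.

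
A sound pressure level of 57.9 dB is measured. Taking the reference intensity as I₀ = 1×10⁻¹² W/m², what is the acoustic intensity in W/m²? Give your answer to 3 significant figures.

6.17e-07 W/m²

I = I₀·10^(L/10) = 10⁻¹² × 10^(57.9/10) = 10^(-6.210).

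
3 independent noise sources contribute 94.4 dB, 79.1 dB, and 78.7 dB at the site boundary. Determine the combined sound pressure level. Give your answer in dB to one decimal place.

Incoherent sources combine by intensity addition: L_total = 10·log₁₀(Σ 10^(L_i/10)).
Σ 10^(L/10) = 10^(94.4/10) + 10^(79.1/10) + 10^(78.7/10) = 2.910e+09.
L_total = 10·log₁₀(2.910e+09) = 94.64 dB.

94.6 dB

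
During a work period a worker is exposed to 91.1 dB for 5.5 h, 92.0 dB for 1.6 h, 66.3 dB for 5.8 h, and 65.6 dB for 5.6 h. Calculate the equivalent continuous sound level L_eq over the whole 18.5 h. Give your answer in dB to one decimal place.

Weight each interval's intensity by its duration and average over T = 18.5 h:
Σ tᵢ·10^(Lᵢ/10) = 5.5·10^(91.1/10) + 1.6·10^(92.0/10) + 5.8·10^(66.3/10) + 5.6·10^(65.6/10) = 9.666e+09.
L_eq = 10·log₁₀(9.666e+09/18.5) = 87.18 dB.

87.2 dB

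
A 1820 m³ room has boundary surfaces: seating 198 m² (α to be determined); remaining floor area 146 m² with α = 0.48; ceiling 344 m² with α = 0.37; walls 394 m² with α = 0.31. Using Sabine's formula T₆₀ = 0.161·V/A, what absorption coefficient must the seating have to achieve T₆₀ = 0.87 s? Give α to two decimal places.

0.09

A = 0.161·V/T₆₀ = 0.161·1820/0.87 = 336.80 m² sabins.
Absorption from the other surfaces = 146·0.48 + 344·0.37 + 394·0.31 = 319.50 m², so the seating must supply 17.30 m² over 198 m².
α = 17.30/198 = 0.087.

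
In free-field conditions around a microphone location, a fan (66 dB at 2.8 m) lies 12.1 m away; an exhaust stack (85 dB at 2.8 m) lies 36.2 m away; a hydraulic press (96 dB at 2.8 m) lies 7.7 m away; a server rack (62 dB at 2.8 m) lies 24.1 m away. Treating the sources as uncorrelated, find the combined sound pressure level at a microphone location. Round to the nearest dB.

87 dB

First find each source's level at the receiver (point-source: −20·log₁₀(r/r_ref)), then combine on an intensity basis.
fan: 66 − 20·log₁₀(12.1/2.8) = 66 − 12.71 = 53.29 dB.
exhaust stack: 85 − 20·log₁₀(36.2/2.8) = 85 − 22.23 = 62.77 dB.
hydraulic press: 96 − 20·log₁₀(7.7/2.8) = 96 − 8.79 = 87.21 dB.
server rack: 62 − 20·log₁₀(24.1/2.8) = 62 − 18.70 = 43.30 dB.
Σ 10^(L/10) = 5.285e+08 → L_total = 10·log₁₀(5.285e+08) = 87.23 dB.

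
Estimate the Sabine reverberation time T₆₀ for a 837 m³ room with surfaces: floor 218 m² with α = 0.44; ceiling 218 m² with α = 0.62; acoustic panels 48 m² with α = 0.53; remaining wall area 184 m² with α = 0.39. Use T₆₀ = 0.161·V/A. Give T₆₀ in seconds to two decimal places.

Summing Sᵢαᵢ: 218·0.44 + 218·0.62 + 48·0.53 + 184·0.39 = 328.28 m².
T₆₀ = 0.161 × 837 / 328.28 = 0.410 s.

0.41 s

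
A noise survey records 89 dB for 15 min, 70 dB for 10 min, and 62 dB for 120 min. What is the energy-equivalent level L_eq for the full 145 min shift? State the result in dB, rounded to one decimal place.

L_eq = 10·log₁₀[(1/T)·Σ tᵢ·10^(Lᵢ/10)] with T = 145 min.
Σ tᵢ·10^(Lᵢ/10) = 15·10^(89/10) + 10·10^(70/10) + 120·10^(62/10) = 1.221e+10.
L_eq = 10·log₁₀(1.221e+10/145) = 79.25 dB.

79.3 dB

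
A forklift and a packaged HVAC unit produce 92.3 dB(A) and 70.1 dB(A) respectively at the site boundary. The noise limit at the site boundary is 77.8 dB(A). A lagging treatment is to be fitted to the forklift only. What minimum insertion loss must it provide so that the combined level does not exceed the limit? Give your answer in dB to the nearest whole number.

Fixed contribution from the other source: Σ 10^(L/10) = 10^(70.1/10) = 1.023e+07 (70.10 dB(A)).
To meet 77.8 dB(A) overall, the treated forklift may contribute at most 10^(77.8/10) − 1.023e+07 = 5.002e+07, i.e. 76.99 dB(A).
So the forklift must be reduced from 92.3 to 76.99 dB(A): IL = 15.31 dB.

15 dB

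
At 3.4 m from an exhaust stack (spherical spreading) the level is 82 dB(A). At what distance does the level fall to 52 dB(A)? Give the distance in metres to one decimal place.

107.5 m

For a point source L₁ − L₂ = 20·log₁₀(r₂/r₁), so r₂ = r₁·10^((L₁−L₂)/20).
r₂ = 3.4·10^((82−52)/20) = 3.4·10^(30.0/20) = 107.52 m.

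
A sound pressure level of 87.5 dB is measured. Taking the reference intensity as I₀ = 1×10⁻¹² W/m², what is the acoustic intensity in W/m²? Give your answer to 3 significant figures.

0.000562 W/m²

L = 10·log₁₀(I/I₀) ⇒ I = I₀·10^(L/10) = 10⁻¹² × 10^8.75.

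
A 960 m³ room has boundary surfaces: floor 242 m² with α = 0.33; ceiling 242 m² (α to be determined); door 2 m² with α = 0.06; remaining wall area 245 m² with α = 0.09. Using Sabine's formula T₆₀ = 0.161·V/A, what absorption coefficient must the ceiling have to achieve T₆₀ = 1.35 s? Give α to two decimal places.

0.05

Required total absorption A = 0.161·960/1.35 = 114.49 m².
Absorption from the other surfaces = 242·0.33 + 2·0.06 + 245·0.09 = 102.03 m², so the ceiling must supply 12.46 m² over 242 m².
α = 12.46/242 = 0.051.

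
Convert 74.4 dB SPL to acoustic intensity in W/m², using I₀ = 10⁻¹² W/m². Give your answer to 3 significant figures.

2.75e-05 W/m²

L = 10·log₁₀(I/I₀) ⇒ I = I₀·10^(L/10) = 10⁻¹² × 10^7.44.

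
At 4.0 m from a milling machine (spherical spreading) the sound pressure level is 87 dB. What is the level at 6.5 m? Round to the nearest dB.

83 dB

Point-source attenuation: ΔL = 20·log₁₀(r₂/r₁) = 20·log₁₀(6.5/4.0) = 4.217 dB.
L₂ = 87 − 20·log₁₀(6.5/4.0) = 87 − 4.217 = 82.78 dB.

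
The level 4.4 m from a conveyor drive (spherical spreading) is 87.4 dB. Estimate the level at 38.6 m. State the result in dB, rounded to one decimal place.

68.5 dB

Spherical spreading from a point source gives a 20·log₁₀(r₂/r₁) drop.
L₂ = 87.4 − 20·log₁₀(38.6/4.4) = 87.4 − 18.863 = 68.54 dB.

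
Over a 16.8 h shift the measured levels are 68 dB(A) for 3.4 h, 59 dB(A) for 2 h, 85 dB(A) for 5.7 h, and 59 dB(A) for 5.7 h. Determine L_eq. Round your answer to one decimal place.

80.4 dB(A)

Weight each interval's intensity by its duration and average over T = 16.8 h:
Σ tᵢ·10^(Lᵢ/10) = 3.4·10^(68/10) + 2·10^(59/10) + 5.7·10^(85/10) + 5.7·10^(59/10) = 1.830e+09.
L_eq = 10·log₁₀(1.830e+09/16.8) = 80.37 dB(A).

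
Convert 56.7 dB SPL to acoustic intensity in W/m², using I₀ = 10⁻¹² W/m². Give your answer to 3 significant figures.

4.68e-07 W/m²

L = 10·log₁₀(I/I₀) ⇒ I = I₀·10^(L/10) = 10⁻¹² × 10^5.67.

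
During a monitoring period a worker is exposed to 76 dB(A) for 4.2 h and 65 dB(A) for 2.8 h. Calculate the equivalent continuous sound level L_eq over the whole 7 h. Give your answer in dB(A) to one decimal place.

L_eq = 10·log₁₀[(1/T)·Σ tᵢ·10^(Lᵢ/10)] with T = 7 h.
Σ tᵢ·10^(Lᵢ/10) = 4.2·10^(76/10) + 2.8·10^(65/10) = 1.761e+08.
L_eq = 10·log₁₀(1.761e+08/7) = 74.01 dB(A).

74.0 dB(A)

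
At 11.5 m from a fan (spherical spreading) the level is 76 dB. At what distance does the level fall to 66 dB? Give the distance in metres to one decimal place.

For a point source L₁ − L₂ = 20·log₁₀(r₂/r₁), so r₂ = r₁·10^((L₁−L₂)/20).
r₂ = 11.5·10^((76−66)/20) = 11.5·10^(10.0/20) = 36.37 m.

36.4 m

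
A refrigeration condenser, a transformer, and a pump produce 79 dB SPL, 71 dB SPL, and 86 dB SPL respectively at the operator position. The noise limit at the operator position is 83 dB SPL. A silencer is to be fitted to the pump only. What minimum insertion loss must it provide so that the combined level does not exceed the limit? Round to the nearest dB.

Everything except the pump sums to 10^(79/10) + 10^(71/10) = 9.202e+07 in linear terms, 79.64 dB SPL.
The limit corresponds to 10^(83/10) = 1.995e+08; subtracting the fixed part leaves 1.075e+08 for the pump, i.e. 80.31 dB SPL.
Required insertion loss = 86 − 80.31 = 5.69 dB.

6 dB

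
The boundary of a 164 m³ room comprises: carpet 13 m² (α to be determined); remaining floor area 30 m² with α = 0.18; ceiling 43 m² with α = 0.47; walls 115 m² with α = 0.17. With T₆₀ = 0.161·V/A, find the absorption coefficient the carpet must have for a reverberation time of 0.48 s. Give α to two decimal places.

0.76

From T₆₀ = 0.161·V/A, the target T₆₀ = 0.48 s needs A = 0.161·164/0.48 = 55.01 m².
Absorption from the other surfaces = 30·0.18 + 43·0.47 + 115·0.17 = 45.16 m², so the carpet must supply 9.85 m² over 13 m².
α = 9.85/13 = 0.758.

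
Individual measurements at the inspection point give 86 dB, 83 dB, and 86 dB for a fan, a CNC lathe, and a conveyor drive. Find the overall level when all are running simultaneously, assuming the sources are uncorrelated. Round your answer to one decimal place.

90.0 dB

Incoherent sources combine by intensity addition: L_total = 10·log₁₀(Σ 10^(L_i/10)).
Σ 10^(L/10) = 10^(86/10) + 10^(83/10) + 10^(86/10) = 9.957e+08.
L_total = 10·log₁₀(9.957e+08) = 89.98 dB.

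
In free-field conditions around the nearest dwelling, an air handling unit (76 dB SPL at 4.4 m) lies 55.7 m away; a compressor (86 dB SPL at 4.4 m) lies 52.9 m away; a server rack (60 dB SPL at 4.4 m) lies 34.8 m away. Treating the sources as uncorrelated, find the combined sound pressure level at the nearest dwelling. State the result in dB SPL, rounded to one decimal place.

Apply inverse-square spreading to bring every level to the receiver, then sum 10^(L/10).
air handling unit: 76 − 20·log₁₀(55.7/4.4) = 76 − 22.05 = 53.95 dB SPL.
compressor: 86 − 20·log₁₀(52.9/4.4) = 86 − 21.60 = 64.40 dB SPL.
server rack: 60 − 20·log₁₀(34.8/4.4) = 60 − 17.96 = 42.04 dB SPL.
Σ 10^(L/10) = 3.019e+06 → L_total = 10·log₁₀(3.019e+06) = 64.80 dB SPL.

64.8 dB SPL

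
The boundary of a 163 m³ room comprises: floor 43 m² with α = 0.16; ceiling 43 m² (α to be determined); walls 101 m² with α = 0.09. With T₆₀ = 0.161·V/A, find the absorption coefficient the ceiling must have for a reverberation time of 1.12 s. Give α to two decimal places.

Required total absorption A = 0.161·163/1.12 = 23.43 m².
Absorption from the other surfaces = 43·0.16 + 101·0.09 = 15.97 m², so the ceiling must supply 7.46 m² over 43 m².
α = 7.46/43 = 0.174.

0.17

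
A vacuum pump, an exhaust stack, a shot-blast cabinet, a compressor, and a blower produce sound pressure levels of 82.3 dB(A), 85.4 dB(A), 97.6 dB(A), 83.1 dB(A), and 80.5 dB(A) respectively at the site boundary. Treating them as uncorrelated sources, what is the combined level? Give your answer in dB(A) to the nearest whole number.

Incoherent sources combine by intensity addition: L_total = 10·log₁₀(Σ 10^(L_i/10)).
Σ 10^(L/10) = 10^(82.3/10) + 10^(85.4/10) + 10^(97.6/10) + 10^(83.1/10) + 10^(80.5/10) = 6.587e+09.
L_total = 10·log₁₀(6.587e+09) = 98.19 dB(A).

98 dB(A)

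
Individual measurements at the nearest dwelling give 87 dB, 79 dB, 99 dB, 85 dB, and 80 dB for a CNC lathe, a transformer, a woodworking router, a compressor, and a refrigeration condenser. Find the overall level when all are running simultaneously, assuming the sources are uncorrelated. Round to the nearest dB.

100 dB

Incoherent sources combine by intensity addition: L_total = 10·log₁₀(Σ 10^(L_i/10)).
Σ 10^(L/10) = 10^(87/10) + 10^(79/10) + 10^(99/10) + 10^(85/10) + 10^(80/10) = 8.940e+09.
L_total = 10·log₁₀(8.940e+09) = 99.51 dB.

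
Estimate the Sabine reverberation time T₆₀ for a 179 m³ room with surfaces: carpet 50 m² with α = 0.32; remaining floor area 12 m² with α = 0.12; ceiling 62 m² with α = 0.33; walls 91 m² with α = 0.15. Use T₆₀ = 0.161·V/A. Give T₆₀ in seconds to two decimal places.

0.56 s

Total absorption A = 50·0.32 + 12·0.12 + 62·0.33 + 91·0.15 = 51.55 m² sabins.
T₆₀ = 0.161 × 179 / 51.55 = 0.559 s.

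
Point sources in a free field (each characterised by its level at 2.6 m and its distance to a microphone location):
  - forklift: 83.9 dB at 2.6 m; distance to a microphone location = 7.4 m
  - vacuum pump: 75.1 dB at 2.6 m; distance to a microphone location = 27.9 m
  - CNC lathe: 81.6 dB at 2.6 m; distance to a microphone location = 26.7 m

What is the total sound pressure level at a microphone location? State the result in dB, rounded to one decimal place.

Propagate each source to the receiver with L = L_ref − 20·log₁₀(r/r_ref), then add intensities.
forklift: 83.9 − 20·log₁₀(7.4/2.6) = 83.9 − 9.09 = 74.81 dB.
vacuum pump: 75.1 − 20·log₁₀(27.9/2.6) = 75.1 − 20.61 = 54.49 dB.
CNC lathe: 81.6 − 20·log₁₀(26.7/2.6) = 81.6 − 20.23 = 61.37 dB.
Σ 10^(L/10) = 3.195e+07 → L_total = 10·log₁₀(3.195e+07) = 75.05 dB.

75.0 dB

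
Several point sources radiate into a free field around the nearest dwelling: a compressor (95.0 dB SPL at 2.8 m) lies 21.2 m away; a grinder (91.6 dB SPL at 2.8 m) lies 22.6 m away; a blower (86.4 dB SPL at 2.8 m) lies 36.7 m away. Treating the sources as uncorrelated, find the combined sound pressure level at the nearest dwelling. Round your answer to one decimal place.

79.0 dB SPL

Propagate each source to the receiver with L = L_ref − 20·log₁₀(r/r_ref), then add intensities.
compressor: 95.0 − 20·log₁₀(21.2/2.8) = 95.0 − 17.58 = 77.42 dB SPL.
grinder: 91.6 − 20·log₁₀(22.6/2.8) = 91.6 − 18.14 = 73.46 dB SPL.
blower: 86.4 − 20·log₁₀(36.7/2.8) = 86.4 − 22.35 = 64.05 dB SPL.
Σ 10^(L/10) = 7.989e+07 → L_total = 10·log₁₀(7.989e+07) = 79.02 dB SPL.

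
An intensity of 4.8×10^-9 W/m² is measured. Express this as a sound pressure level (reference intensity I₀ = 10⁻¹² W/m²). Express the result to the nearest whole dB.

37 dB

L = 10·log₁₀(I/I₀) = 10·log₁₀(4.8×10^-9/10⁻¹²) = 10·log₁₀(4.8×10^3).
L = 10·(0.6812 + 3) = 36.81 dB.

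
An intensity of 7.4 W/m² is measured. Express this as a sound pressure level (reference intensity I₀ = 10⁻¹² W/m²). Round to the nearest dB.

129 dB

L = 10·log₁₀(I/I₀) = 10·log₁₀(7.4/10⁻¹²) = 10·log₁₀(7.4×10^12).
L = 10·(0.8692 + 12) = 128.69 dB.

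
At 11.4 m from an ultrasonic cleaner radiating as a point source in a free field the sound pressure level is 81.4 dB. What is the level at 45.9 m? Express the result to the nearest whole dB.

69 dB

Point-source attenuation: ΔL = 20·log₁₀(r₂/r₁) = 20·log₁₀(45.9/11.4) = 12.098 dB.
L₂ = 81.4 − 20·log₁₀(45.9/11.4) = 81.4 − 12.098 = 69.30 dB.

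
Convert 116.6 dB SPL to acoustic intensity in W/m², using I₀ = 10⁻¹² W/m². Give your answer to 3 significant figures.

I/I₀ = 10^(116.6/10) = 4.571e+11, so I = 4.571e+11 × 10⁻¹² W/m².

0.457 W/m²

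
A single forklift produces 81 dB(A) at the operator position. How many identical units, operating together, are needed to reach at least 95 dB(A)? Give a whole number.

26

The shortfall is 95 − 81 = 14.0 dB, and N units add 10·log₁₀ N, so need 10·log₁₀ N ≥ 14.0.
N ≥ 10^(14.0/10) = 25.119, so N = 26.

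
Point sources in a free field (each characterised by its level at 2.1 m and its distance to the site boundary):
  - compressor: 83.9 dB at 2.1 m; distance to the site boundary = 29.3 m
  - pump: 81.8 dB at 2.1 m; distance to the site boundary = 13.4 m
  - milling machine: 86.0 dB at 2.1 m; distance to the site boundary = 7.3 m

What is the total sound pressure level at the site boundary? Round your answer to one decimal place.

Apply inverse-square spreading to bring every level to the receiver, then sum 10^(L/10).
compressor: 83.9 − 20·log₁₀(29.3/2.1) = 83.9 − 22.89 = 61.01 dB.
pump: 81.8 − 20·log₁₀(13.4/2.1) = 81.8 − 16.10 = 65.70 dB.
milling machine: 86.0 − 20·log₁₀(7.3/2.1) = 86.0 − 10.82 = 75.18 dB.
Σ 10^(L/10) = 3.792e+07 → L_total = 10·log₁₀(3.792e+07) = 75.79 dB.

75.8 dB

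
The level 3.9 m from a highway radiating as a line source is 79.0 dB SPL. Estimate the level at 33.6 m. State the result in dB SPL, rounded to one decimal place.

For a line source, L₂ = L₁ − 10·log₁₀(r₂/r₁).
L₂ = 79.0 − 10·log₁₀(33.6/3.9) = 79.0 − 9.353 = 69.65 dB SPL.

69.6 dB SPL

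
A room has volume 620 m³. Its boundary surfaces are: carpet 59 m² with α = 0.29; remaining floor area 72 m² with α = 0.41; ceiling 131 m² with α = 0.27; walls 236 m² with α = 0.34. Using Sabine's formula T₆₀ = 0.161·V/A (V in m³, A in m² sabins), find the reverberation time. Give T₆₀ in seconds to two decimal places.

0.62 s

A = Σ Sᵢαᵢ = 59·0.29 + 72·0.41 + 131·0.27 + 236·0.34 = 162.24 m².
T₆₀ = 0.161 × 620 / 162.24 = 0.615 s.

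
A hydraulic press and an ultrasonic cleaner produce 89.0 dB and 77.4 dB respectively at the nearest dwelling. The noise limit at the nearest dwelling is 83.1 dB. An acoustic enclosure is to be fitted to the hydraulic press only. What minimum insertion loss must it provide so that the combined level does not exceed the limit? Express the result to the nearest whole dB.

Everything except the hydraulic press sums to 10^(77.4/10) = 5.495e+07 in linear terms, 77.40 dB.
The limit corresponds to 10^(83.1/10) = 2.042e+08; subtracting the fixed part leaves 1.492e+08 for the hydraulic press, i.e. 81.74 dB.
Required insertion loss = 89.0 − 81.74 = 7.26 dB.

7 dB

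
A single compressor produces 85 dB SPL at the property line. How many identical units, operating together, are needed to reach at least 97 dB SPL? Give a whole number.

16

The shortfall is 97 − 85 = 12.0 dB, and N units add 10·log₁₀ N, so need 10·log₁₀ N ≥ 12.0.
N ≥ 10^(12.0/10) = 15.849, so N = 16.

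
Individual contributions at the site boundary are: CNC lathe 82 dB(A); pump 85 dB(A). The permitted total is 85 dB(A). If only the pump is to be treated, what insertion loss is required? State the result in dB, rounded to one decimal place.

The untreated sources together contribute 10^(82/10) = 1.585e+08, i.e. 82.00 dB(A).
The limit corresponds to 10^(85/10) = 3.162e+08; subtracting the fixed part leaves 1.577e+08 for the pump, i.e. 81.98 dB(A).
So the pump must be reduced from 85 to 81.98 dB(A): IL = 3.02 dB.

3.0 dB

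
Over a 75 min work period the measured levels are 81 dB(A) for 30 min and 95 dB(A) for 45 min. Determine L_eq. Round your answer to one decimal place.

92.9 dB(A)

The energy average is taken in the linear domain: L_eq = 10·log₁₀[(Σ tᵢ·10^(Lᵢ/10))/T], T = 75 min.
Σ tᵢ·10^(Lᵢ/10) = 30·10^(81/10) + 45·10^(95/10) = 1.461e+11.
L_eq = 10·log₁₀(1.461e+11/75) = 92.90 dB(A).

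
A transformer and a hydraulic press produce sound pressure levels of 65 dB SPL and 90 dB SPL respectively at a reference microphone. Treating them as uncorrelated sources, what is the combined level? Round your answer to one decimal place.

For uncorrelated sources the intensities add, so convert each level to linear form, sum, and take 10·log₁₀ of the total.
Σ 10^(L/10) = 10^(65/10) + 10^(90/10) = 1.003e+09.
L_total = 10·log₁₀(1.003e+09) = 90.01 dB SPL.

90.0 dB SPL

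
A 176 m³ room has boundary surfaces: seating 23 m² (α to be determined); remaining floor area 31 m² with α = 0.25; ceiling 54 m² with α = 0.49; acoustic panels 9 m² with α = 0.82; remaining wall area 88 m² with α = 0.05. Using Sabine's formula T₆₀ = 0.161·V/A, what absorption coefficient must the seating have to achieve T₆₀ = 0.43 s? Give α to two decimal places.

Required total absorption A = 0.161·176/0.43 = 65.90 m².
Absorption from the other surfaces = 31·0.25 + 54·0.49 + 9·0.82 + 88·0.05 = 45.99 m², so the seating must supply 19.91 m² over 23 m².
α = 19.91/23 = 0.866.

0.87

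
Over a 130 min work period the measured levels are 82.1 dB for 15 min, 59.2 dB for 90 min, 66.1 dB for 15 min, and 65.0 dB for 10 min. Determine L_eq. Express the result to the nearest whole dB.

Weight each interval's intensity by its duration and average over T = 130 min:
Σ tᵢ·10^(Lᵢ/10) = 15·10^(82.1/10) + 90·10^(59.2/10) + 15·10^(66.1/10) + 10·10^(65.0/10) = 2.600e+09.
L_eq = 10·log₁₀(2.600e+09/130) = 73.01 dB.

73 dB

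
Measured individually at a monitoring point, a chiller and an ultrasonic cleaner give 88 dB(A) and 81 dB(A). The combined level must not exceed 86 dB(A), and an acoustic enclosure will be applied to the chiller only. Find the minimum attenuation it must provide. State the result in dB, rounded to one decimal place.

Everything except the chiller sums to 10^(81/10) = 1.259e+08 in linear terms, 81.00 dB(A).
To meet 86 dB(A) overall, the treated chiller may contribute at most 10^(86/10) − 1.259e+08 = 2.722e+08, i.e. 84.35 dB(A).
Required insertion loss = 88 − 84.35 = 3.65 dB.

3.7 dB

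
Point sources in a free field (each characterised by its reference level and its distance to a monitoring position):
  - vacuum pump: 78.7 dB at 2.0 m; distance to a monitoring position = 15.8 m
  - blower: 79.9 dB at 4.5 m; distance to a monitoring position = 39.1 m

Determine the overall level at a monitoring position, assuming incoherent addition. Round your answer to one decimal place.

63.9 dB

Propagate each source to the receiver with L = L_ref − 20·log₁₀(r/r_ref), then add intensities.
vacuum pump: 78.7 − 20·log₁₀(15.8/2.0) = 78.7 − 17.95 = 60.75 dB.
blower: 79.9 − 20·log₁₀(39.1/4.5) = 79.9 − 18.78 = 61.12 dB.
Σ 10^(L/10) = 2.482e+06 → L_total = 10·log₁₀(2.482e+06) = 63.95 dB.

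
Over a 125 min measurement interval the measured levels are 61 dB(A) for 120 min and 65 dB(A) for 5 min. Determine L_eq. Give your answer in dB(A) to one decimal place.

The energy average is taken in the linear domain: L_eq = 10·log₁₀[(Σ tᵢ·10^(Lᵢ/10))/T], T = 125 min.
Σ tᵢ·10^(Lᵢ/10) = 120·10^(61/10) + 5·10^(65/10) = 1.669e+08.
L_eq = 10·log₁₀(1.669e+08/125) = 61.26 dB(A).

61.3 dB(A)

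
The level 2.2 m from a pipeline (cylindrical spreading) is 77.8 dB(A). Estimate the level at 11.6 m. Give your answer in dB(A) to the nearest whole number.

71 dB(A)

For a line source, L₂ = L₁ − 10·log₁₀(r₂/r₁).
L₂ = 77.8 − 10·log₁₀(11.6/2.2) = 77.8 − 7.220 = 70.58 dB(A).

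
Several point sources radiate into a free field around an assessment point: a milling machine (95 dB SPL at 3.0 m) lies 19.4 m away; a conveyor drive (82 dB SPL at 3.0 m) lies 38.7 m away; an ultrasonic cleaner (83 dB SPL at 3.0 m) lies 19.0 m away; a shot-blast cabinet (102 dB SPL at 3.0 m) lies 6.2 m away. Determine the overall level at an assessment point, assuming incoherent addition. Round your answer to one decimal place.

Propagate each source to the receiver with L = L_ref − 20·log₁₀(r/r_ref), then add intensities.
milling machine: 95 − 20·log₁₀(19.4/3.0) = 95 − 16.21 = 78.79 dB SPL.
conveyor drive: 82 − 20·log₁₀(38.7/3.0) = 82 − 22.21 = 59.79 dB SPL.
ultrasonic cleaner: 83 − 20·log₁₀(19.0/3.0) = 83 − 16.03 = 66.97 dB SPL.
shot-blast cabinet: 102 − 20·log₁₀(6.2/3.0) = 102 − 6.31 = 95.69 dB SPL.
Σ 10^(L/10) = 3.792e+09 → L_total = 10·log₁₀(3.792e+09) = 95.79 dB SPL.

95.8 dB SPL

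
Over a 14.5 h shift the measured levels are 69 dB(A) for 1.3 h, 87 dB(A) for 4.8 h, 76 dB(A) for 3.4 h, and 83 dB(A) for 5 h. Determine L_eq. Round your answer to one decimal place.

83.9 dB(A)

Weight each interval's intensity by its duration and average over T = 14.5 h:
Σ tᵢ·10^(Lᵢ/10) = 1.3·10^(69/10) + 4.8·10^(87/10) + 3.4·10^(76/10) + 5·10^(83/10) = 3.549e+09.
L_eq = 10·log₁₀(3.549e+09/14.5) = 83.89 dB(A).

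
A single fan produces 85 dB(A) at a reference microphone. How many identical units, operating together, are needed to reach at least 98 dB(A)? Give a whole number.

20

N identical sources give L₁ + 10·log₁₀ N, so require 10·log₁₀ N ≥ 98 − 85 = 13.0 dB.
N ≥ 10^(13.0/10) = 19.953, so N = 20.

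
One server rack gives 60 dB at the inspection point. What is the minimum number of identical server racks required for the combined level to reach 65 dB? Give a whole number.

N identical sources give L₁ + 10·log₁₀ N, so require 10·log₁₀ N ≥ 65 − 60 = 5.0 dB.
N ≥ 10^(5.0/10) = 3.162, so N = 4.

4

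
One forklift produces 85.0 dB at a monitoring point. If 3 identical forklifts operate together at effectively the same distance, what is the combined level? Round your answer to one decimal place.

With 3 equal, uncorrelated contributions the intensity is 3× that of one unit, giving a rise of 10·log₁₀ 3.
L_total = 85.0 + 10·log₁₀(3) = 85.0 + 4.771 = 89.77 dB.

89.8 dB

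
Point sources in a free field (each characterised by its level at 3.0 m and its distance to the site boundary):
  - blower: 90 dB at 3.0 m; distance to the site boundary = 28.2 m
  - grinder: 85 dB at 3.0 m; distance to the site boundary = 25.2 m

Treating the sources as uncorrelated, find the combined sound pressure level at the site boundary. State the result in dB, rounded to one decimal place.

72.0 dB

Propagate each source to the receiver with L = L_ref − 20·log₁₀(r/r_ref), then add intensities.
blower: 90 − 20·log₁₀(28.2/3.0) = 90 − 19.46 = 70.54 dB.
grinder: 85 − 20·log₁₀(25.2/3.0) = 85 − 18.49 = 66.51 dB.
Σ 10^(L/10) = 1.580e+07 → L_total = 10·log₁₀(1.580e+07) = 71.99 dB.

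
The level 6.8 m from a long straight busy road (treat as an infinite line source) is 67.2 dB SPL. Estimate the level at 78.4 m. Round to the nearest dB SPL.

Line-source attenuation: ΔL = 10·log₁₀(r₂/r₁) = 10·log₁₀(78.4/6.8) = 10.618 dB.
L₂ = 67.2 − 10·log₁₀(78.4/6.8) = 67.2 − 10.618 = 56.58 dB SPL.

57 dB SPL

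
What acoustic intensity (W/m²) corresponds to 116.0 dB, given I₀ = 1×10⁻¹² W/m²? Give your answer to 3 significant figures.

I = I₀·10^(L/10) = 10⁻¹² × 10^(116.0/10) = 10^(-0.400).

0.398 W/m²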